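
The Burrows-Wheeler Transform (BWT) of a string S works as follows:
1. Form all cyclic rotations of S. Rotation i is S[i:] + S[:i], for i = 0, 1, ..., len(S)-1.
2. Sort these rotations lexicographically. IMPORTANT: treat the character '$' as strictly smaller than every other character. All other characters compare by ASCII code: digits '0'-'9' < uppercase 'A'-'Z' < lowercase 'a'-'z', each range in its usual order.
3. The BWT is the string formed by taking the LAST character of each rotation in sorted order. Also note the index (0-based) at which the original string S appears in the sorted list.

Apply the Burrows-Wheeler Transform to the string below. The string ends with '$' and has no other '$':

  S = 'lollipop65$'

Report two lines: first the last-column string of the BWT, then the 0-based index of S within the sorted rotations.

All 11 rotations (rotation i = S[i:]+S[:i]):
  rot[0] = lollipop65$
  rot[1] = ollipop65$l
  rot[2] = llipop65$lo
  rot[3] = lipop65$lol
  rot[4] = ipop65$loll
  rot[5] = pop65$lolli
  rot[6] = op65$lollip
  rot[7] = p65$lollipo
  rot[8] = 65$lollipop
  rot[9] = 5$lollipop6
  rot[10] = $lollipop65
Sorted (with $ < everything):
  sorted[0] = $lollipop65  (last char: '5')
  sorted[1] = 5$lollipop6  (last char: '6')
  sorted[2] = 65$lollipop  (last char: 'p')
  sorted[3] = ipop65$loll  (last char: 'l')
  sorted[4] = lipop65$lol  (last char: 'l')
  sorted[5] = llipop65$lo  (last char: 'o')
  sorted[6] = lollipop65$  (last char: '$')
  sorted[7] = ollipop65$l  (last char: 'l')
  sorted[8] = op65$lollip  (last char: 'p')
  sorted[9] = p65$lollipo  (last char: 'o')
  sorted[10] = pop65$lolli  (last char: 'i')
Last column: 56pllo$lpoi
Original string S is at sorted index 6

Answer: 56pllo$lpoi
6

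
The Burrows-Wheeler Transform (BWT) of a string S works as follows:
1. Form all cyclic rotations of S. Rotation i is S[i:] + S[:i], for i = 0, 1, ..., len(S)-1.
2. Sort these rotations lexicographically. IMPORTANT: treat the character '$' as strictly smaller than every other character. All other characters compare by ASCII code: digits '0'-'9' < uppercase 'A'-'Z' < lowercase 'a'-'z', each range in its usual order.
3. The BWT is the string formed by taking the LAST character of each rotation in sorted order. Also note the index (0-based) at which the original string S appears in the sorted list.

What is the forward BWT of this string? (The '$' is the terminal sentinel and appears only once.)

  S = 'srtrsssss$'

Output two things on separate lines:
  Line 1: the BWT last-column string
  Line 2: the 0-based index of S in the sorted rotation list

All 10 rotations (rotation i = S[i:]+S[:i]):
  rot[0] = srtrsssss$
  rot[1] = rtrsssss$s
  rot[2] = trsssss$sr
  rot[3] = rsssss$srt
  rot[4] = sssss$srtr
  rot[5] = ssss$srtrs
  rot[6] = sss$srtrss
  rot[7] = ss$srtrsss
  rot[8] = s$srtrssss
  rot[9] = $srtrsssss
Sorted (with $ < everything):
  sorted[0] = $srtrsssss  (last char: 's')
  sorted[1] = rsssss$srt  (last char: 't')
  sorted[2] = rtrsssss$s  (last char: 's')
  sorted[3] = s$srtrssss  (last char: 's')
  sorted[4] = srtrsssss$  (last char: '$')
  sorted[5] = ss$srtrsss  (last char: 's')
  sorted[6] = sss$srtrss  (last char: 's')
  sorted[7] = ssss$srtrs  (last char: 's')
  sorted[8] = sssss$srtr  (last char: 'r')
  sorted[9] = trsssss$sr  (last char: 'r')
Last column: stss$sssrr
Original string S is at sorted index 4

Answer: stss$sssrr
4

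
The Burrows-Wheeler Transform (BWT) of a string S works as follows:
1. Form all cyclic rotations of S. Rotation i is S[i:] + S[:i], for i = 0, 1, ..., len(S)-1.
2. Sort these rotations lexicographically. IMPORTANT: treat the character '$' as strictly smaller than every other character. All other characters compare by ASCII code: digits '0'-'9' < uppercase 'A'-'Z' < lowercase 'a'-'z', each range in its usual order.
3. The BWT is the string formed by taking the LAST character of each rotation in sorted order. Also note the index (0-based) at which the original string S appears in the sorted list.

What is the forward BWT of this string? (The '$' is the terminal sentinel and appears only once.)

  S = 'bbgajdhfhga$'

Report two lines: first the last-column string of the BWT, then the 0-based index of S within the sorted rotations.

All 12 rotations (rotation i = S[i:]+S[:i]):
  rot[0] = bbgajdhfhga$
  rot[1] = bgajdhfhga$b
  rot[2] = gajdhfhga$bb
  rot[3] = ajdhfhga$bbg
  rot[4] = jdhfhga$bbga
  rot[5] = dhfhga$bbgaj
  rot[6] = hfhga$bbgajd
  rot[7] = fhga$bbgajdh
  rot[8] = hga$bbgajdhf
  rot[9] = ga$bbgajdhfh
  rot[10] = a$bbgajdhfhg
  rot[11] = $bbgajdhfhga
Sorted (with $ < everything):
  sorted[0] = $bbgajdhfhga  (last char: 'a')
  sorted[1] = a$bbgajdhfhg  (last char: 'g')
  sorted[2] = ajdhfhga$bbg  (last char: 'g')
  sorted[3] = bbgajdhfhga$  (last char: '$')
  sorted[4] = bgajdhfhga$b  (last char: 'b')
  sorted[5] = dhfhga$bbgaj  (last char: 'j')
  sorted[6] = fhga$bbgajdh  (last char: 'h')
  sorted[7] = ga$bbgajdhfh  (last char: 'h')
  sorted[8] = gajdhfhga$bb  (last char: 'b')
  sorted[9] = hfhga$bbgajd  (last char: 'd')
  sorted[10] = hga$bbgajdhf  (last char: 'f')
  sorted[11] = jdhfhga$bbga  (last char: 'a')
Last column: agg$bjhhbdfa
Original string S is at sorted index 3

Answer: agg$bjhhbdfa
3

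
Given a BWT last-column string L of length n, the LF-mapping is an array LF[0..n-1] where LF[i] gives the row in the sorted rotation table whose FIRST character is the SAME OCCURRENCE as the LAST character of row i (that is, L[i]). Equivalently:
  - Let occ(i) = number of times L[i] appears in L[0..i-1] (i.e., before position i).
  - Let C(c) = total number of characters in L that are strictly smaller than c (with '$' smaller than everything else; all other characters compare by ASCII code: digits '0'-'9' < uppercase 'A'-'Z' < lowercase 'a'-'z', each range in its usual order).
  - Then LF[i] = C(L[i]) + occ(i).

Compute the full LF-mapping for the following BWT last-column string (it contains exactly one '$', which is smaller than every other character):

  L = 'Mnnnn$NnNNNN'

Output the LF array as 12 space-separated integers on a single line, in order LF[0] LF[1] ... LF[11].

Answer: 1 7 8 9 10 0 2 11 3 4 5 6

Derivation:
Char counts: '$':1, 'M':1, 'N':5, 'n':5
C (first-col start): C('$')=0, C('M')=1, C('N')=2, C('n')=7
L[0]='M': occ=0, LF[0]=C('M')+0=1+0=1
L[1]='n': occ=0, LF[1]=C('n')+0=7+0=7
L[2]='n': occ=1, LF[2]=C('n')+1=7+1=8
L[3]='n': occ=2, LF[3]=C('n')+2=7+2=9
L[4]='n': occ=3, LF[4]=C('n')+3=7+3=10
L[5]='$': occ=0, LF[5]=C('$')+0=0+0=0
L[6]='N': occ=0, LF[6]=C('N')+0=2+0=2
L[7]='n': occ=4, LF[7]=C('n')+4=7+4=11
L[8]='N': occ=1, LF[8]=C('N')+1=2+1=3
L[9]='N': occ=2, LF[9]=C('N')+2=2+2=4
L[10]='N': occ=3, LF[10]=C('N')+3=2+3=5
L[11]='N': occ=4, LF[11]=C('N')+4=2+4=6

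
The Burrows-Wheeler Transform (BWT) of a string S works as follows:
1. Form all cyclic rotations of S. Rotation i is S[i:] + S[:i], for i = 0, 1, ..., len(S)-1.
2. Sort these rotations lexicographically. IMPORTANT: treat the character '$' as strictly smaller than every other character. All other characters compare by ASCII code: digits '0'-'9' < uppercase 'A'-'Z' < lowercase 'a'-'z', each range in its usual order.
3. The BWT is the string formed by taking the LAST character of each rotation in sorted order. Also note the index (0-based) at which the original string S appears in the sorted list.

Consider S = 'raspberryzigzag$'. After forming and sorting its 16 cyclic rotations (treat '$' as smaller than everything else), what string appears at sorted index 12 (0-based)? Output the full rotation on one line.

All 16 rotations (rotation i = S[i:]+S[:i]):
  rot[0] = raspberryzigzag$
  rot[1] = aspberryzigzag$r
  rot[2] = spberryzigzag$ra
  rot[3] = pberryzigzag$ras
  rot[4] = berryzigzag$rasp
  rot[5] = erryzigzag$raspb
  rot[6] = rryzigzag$raspbe
  rot[7] = ryzigzag$raspber
  rot[8] = yzigzag$raspberr
  rot[9] = zigzag$raspberry
  rot[10] = igzag$raspberryz
  rot[11] = gzag$raspberryzi
  rot[12] = zag$raspberryzig
  rot[13] = ag$raspberryzigz
  rot[14] = g$raspberryzigza
  rot[15] = $raspberryzigzag
Sorted (with $ < everything):
  sorted[0] = $raspberryzigzag
  sorted[1] = ag$raspberryzigz
  sorted[2] = aspberryzigzag$r
  sorted[3] = berryzigzag$rasp
  sorted[4] = erryzigzag$raspb
  sorted[5] = g$raspberryzigza
  sorted[6] = gzag$raspberryzi
  sorted[7] = igzag$raspberryz
  sorted[8] = pberryzigzag$ras
  sorted[9] = raspberryzigzag$
  sorted[10] = rryzigzag$raspbe
  sorted[11] = ryzigzag$raspber
  sorted[12] = spberryzigzag$ra
  sorted[13] = yzigzag$raspberr
  sorted[14] = zag$raspberryzig
  sorted[15] = zigzag$raspberry
sorted[12] = spberryzigzag$ra

Answer: spberryzigzag$ra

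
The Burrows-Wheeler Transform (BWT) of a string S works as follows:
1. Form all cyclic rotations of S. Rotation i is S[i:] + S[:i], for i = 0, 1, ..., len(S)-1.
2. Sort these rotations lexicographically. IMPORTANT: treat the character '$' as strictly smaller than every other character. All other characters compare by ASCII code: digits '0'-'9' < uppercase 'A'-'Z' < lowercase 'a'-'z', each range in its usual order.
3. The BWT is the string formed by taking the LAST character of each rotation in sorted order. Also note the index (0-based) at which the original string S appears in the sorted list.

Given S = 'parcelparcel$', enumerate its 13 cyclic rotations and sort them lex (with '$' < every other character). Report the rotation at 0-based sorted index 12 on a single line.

Answer: rcelparcel$pa

Derivation:
All 13 rotations (rotation i = S[i:]+S[:i]):
  rot[0] = parcelparcel$
  rot[1] = arcelparcel$p
  rot[2] = rcelparcel$pa
  rot[3] = celparcel$par
  rot[4] = elparcel$parc
  rot[5] = lparcel$parce
  rot[6] = parcel$parcel
  rot[7] = arcel$parcelp
  rot[8] = rcel$parcelpa
  rot[9] = cel$parcelpar
  rot[10] = el$parcelparc
  rot[11] = l$parcelparce
  rot[12] = $parcelparcel
Sorted (with $ < everything):
  sorted[0] = $parcelparcel
  sorted[1] = arcel$parcelp
  sorted[2] = arcelparcel$p
  sorted[3] = cel$parcelpar
  sorted[4] = celparcel$par
  sorted[5] = el$parcelparc
  sorted[6] = elparcel$parc
  sorted[7] = l$parcelparce
  sorted[8] = lparcel$parce
  sorted[9] = parcel$parcel
  sorted[10] = parcelparcel$
  sorted[11] = rcel$parcelpa
  sorted[12] = rcelparcel$pa
sorted[12] = rcelparcel$pa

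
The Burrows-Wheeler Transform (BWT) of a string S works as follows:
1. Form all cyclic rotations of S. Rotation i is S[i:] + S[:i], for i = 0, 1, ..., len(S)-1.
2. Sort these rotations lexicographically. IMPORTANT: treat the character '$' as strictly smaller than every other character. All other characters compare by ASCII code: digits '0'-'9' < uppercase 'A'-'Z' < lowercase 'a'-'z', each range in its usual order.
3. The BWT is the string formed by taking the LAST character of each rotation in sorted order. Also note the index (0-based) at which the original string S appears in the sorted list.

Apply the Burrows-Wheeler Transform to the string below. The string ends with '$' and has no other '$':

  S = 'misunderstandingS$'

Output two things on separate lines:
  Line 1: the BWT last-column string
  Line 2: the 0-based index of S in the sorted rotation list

All 18 rotations (rotation i = S[i:]+S[:i]):
  rot[0] = misunderstandingS$
  rot[1] = isunderstandingS$m
  rot[2] = sunderstandingS$mi
  rot[3] = understandingS$mis
  rot[4] = nderstandingS$misu
  rot[5] = derstandingS$misun
  rot[6] = erstandingS$misund
  rot[7] = rstandingS$misunde
  rot[8] = standingS$misunder
  rot[9] = tandingS$misunders
  rot[10] = andingS$misunderst
  rot[11] = ndingS$misundersta
  rot[12] = dingS$misunderstan
  rot[13] = ingS$misunderstand
  rot[14] = ngS$misunderstandi
  rot[15] = gS$misunderstandin
  rot[16] = S$misunderstanding
  rot[17] = $misunderstandingS
Sorted (with $ < everything):
  sorted[0] = $misunderstandingS  (last char: 'S')
  sorted[1] = S$misunderstanding  (last char: 'g')
  sorted[2] = andingS$misunderst  (last char: 't')
  sorted[3] = derstandingS$misun  (last char: 'n')
  sorted[4] = dingS$misunderstan  (last char: 'n')
  sorted[5] = erstandingS$misund  (last char: 'd')
  sorted[6] = gS$misunderstandin  (last char: 'n')
  sorted[7] = ingS$misunderstand  (last char: 'd')
  sorted[8] = isunderstandingS$m  (last char: 'm')
  sorted[9] = misunderstandingS$  (last char: '$')
  sorted[10] = nderstandingS$misu  (last char: 'u')
  sorted[11] = ndingS$misundersta  (last char: 'a')
  sorted[12] = ngS$misunderstandi  (last char: 'i')
  sorted[13] = rstandingS$misunde  (last char: 'e')
  sorted[14] = standingS$misunder  (last char: 'r')
  sorted[15] = sunderstandingS$mi  (last char: 'i')
  sorted[16] = tandingS$misunders  (last char: 's')
  sorted[17] = understandingS$mis  (last char: 's')
Last column: Sgtnndndm$uaieriss
Original string S is at sorted index 9

Answer: Sgtnndndm$uaieriss
9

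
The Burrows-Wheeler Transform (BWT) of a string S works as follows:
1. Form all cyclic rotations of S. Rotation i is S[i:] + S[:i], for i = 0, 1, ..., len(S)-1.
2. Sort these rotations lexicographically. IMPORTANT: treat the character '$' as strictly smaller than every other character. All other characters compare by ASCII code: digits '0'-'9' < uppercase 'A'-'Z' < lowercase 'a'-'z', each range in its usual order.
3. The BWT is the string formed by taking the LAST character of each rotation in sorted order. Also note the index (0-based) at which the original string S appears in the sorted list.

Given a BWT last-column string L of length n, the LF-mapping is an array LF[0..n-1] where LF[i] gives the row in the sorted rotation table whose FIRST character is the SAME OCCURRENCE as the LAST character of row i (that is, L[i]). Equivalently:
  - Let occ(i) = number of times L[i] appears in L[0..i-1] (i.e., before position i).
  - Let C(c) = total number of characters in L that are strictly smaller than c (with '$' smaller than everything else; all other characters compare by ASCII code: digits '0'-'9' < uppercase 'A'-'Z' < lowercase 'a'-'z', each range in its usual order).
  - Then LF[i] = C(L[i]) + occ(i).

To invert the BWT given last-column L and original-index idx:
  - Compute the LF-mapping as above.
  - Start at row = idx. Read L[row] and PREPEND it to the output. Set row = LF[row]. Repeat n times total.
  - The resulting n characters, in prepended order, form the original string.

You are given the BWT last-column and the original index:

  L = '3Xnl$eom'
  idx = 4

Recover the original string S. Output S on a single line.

LF mapping: 1 2 6 4 0 3 7 5
Walk LF starting at row 4, prepending L[row]:
  step 1: row=4, L[4]='$', prepend. Next row=LF[4]=0
  step 2: row=0, L[0]='3', prepend. Next row=LF[0]=1
  step 3: row=1, L[1]='X', prepend. Next row=LF[1]=2
  step 4: row=2, L[2]='n', prepend. Next row=LF[2]=6
  step 5: row=6, L[6]='o', prepend. Next row=LF[6]=7
  step 6: row=7, L[7]='m', prepend. Next row=LF[7]=5
  step 7: row=5, L[5]='e', prepend. Next row=LF[5]=3
  step 8: row=3, L[3]='l', prepend. Next row=LF[3]=4
Reversed output: lemonX3$

Answer: lemonX3$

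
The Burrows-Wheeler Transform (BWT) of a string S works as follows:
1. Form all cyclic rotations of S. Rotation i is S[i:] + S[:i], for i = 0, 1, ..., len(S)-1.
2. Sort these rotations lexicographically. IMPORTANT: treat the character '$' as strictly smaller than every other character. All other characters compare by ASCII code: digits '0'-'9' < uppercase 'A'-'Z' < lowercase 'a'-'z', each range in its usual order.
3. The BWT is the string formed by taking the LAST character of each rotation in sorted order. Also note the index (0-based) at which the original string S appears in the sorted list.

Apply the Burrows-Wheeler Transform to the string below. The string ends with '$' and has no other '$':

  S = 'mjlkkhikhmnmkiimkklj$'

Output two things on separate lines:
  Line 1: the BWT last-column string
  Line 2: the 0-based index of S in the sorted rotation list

Answer: jkkkhilmkimlmkkj$nihm
16

Derivation:
All 21 rotations (rotation i = S[i:]+S[:i]):
  rot[0] = mjlkkhikhmnmkiimkklj$
  rot[1] = jlkkhikhmnmkiimkklj$m
  rot[2] = lkkhikhmnmkiimkklj$mj
  rot[3] = kkhikhmnmkiimkklj$mjl
  rot[4] = khikhmnmkiimkklj$mjlk
  rot[5] = hikhmnmkiimkklj$mjlkk
  rot[6] = ikhmnmkiimkklj$mjlkkh
  rot[7] = khmnmkiimkklj$mjlkkhi
  rot[8] = hmnmkiimkklj$mjlkkhik
  rot[9] = mnmkiimkklj$mjlkkhikh
  rot[10] = nmkiimkklj$mjlkkhikhm
  rot[11] = mkiimkklj$mjlkkhikhmn
  rot[12] = kiimkklj$mjlkkhikhmnm
  rot[13] = iimkklj$mjlkkhikhmnmk
  rot[14] = imkklj$mjlkkhikhmnmki
  rot[15] = mkklj$mjlkkhikhmnmkii
  rot[16] = kklj$mjlkkhikhmnmkiim
  rot[17] = klj$mjlkkhikhmnmkiimk
  rot[18] = lj$mjlkkhikhmnmkiimkk
  rot[19] = j$mjlkkhikhmnmkiimkkl
  rot[20] = $mjlkkhikhmnmkiimkklj
Sorted (with $ < everything):
  sorted[0] = $mjlkkhikhmnmkiimkklj  (last char: 'j')
  sorted[1] = hikhmnmkiimkklj$mjlkk  (last char: 'k')
  sorted[2] = hmnmkiimkklj$mjlkkhik  (last char: 'k')
  sorted[3] = iimkklj$mjlkkhikhmnmk  (last char: 'k')
  sorted[4] = ikhmnmkiimkklj$mjlkkh  (last char: 'h')
  sorted[5] = imkklj$mjlkkhikhmnmki  (last char: 'i')
  sorted[6] = j$mjlkkhikhmnmkiimkkl  (last char: 'l')
  sorted[7] = jlkkhikhmnmkiimkklj$m  (last char: 'm')
  sorted[8] = khikhmnmkiimkklj$mjlk  (last char: 'k')
  sorted[9] = khmnmkiimkklj$mjlkkhi  (last char: 'i')
  sorted[10] = kiimkklj$mjlkkhikhmnm  (last char: 'm')
  sorted[11] = kkhikhmnmkiimkklj$mjl  (last char: 'l')
  sorted[12] = kklj$mjlkkhikhmnmkiim  (last char: 'm')
  sorted[13] = klj$mjlkkhikhmnmkiimk  (last char: 'k')
  sorted[14] = lj$mjlkkhikhmnmkiimkk  (last char: 'k')
  sorted[15] = lkkhikhmnmkiimkklj$mj  (last char: 'j')
  sorted[16] = mjlkkhikhmnmkiimkklj$  (last char: '$')
  sorted[17] = mkiimkklj$mjlkkhikhmn  (last char: 'n')
  sorted[18] = mkklj$mjlkkhikhmnmkii  (last char: 'i')
  sorted[19] = mnmkiimkklj$mjlkkhikh  (last char: 'h')
  sorted[20] = nmkiimkklj$mjlkkhikhm  (last char: 'm')
Last column: jkkkhilmkimlmkkj$nihm
Original string S is at sorted index 16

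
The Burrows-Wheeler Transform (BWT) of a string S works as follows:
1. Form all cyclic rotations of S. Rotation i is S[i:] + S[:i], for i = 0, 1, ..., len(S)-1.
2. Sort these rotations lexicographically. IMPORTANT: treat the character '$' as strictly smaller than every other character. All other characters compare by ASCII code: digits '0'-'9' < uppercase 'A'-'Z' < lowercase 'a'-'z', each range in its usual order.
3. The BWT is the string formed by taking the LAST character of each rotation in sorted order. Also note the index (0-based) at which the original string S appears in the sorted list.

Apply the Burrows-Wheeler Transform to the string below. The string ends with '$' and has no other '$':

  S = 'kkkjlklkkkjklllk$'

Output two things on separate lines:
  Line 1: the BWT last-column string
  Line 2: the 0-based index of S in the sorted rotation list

All 17 rotations (rotation i = S[i:]+S[:i]):
  rot[0] = kkkjlklkkkjklllk$
  rot[1] = kkjlklkkkjklllk$k
  rot[2] = kjlklkkkjklllk$kk
  rot[3] = jlklkkkjklllk$kkk
  rot[4] = lklkkkjklllk$kkkj
  rot[5] = klkkkjklllk$kkkjl
  rot[6] = lkkkjklllk$kkkjlk
  rot[7] = kkkjklllk$kkkjlkl
  rot[8] = kkjklllk$kkkjlklk
  rot[9] = kjklllk$kkkjlklkk
  rot[10] = jklllk$kkkjlklkkk
  rot[11] = klllk$kkkjlklkkkj
  rot[12] = lllk$kkkjlklkkkjk
  rot[13] = llk$kkkjlklkkkjkl
  rot[14] = lk$kkkjlklkkkjkll
  rot[15] = k$kkkjlklkkkjklll
  rot[16] = $kkkjlklkkkjklllk
Sorted (with $ < everything):
  sorted[0] = $kkkjlklkkkjklllk  (last char: 'k')
  sorted[1] = jklllk$kkkjlklkkk  (last char: 'k')
  sorted[2] = jlklkkkjklllk$kkk  (last char: 'k')
  sorted[3] = k$kkkjlklkkkjklll  (last char: 'l')
  sorted[4] = kjklllk$kkkjlklkk  (last char: 'k')
  sorted[5] = kjlklkkkjklllk$kk  (last char: 'k')
  sorted[6] = kkjklllk$kkkjlklk  (last char: 'k')
  sorted[7] = kkjlklkkkjklllk$k  (last char: 'k')
  sorted[8] = kkkjklllk$kkkjlkl  (last char: 'l')
  sorted[9] = kkkjlklkkkjklllk$  (last char: '$')
  sorted[10] = klkkkjklllk$kkkjl  (last char: 'l')
  sorted[11] = klllk$kkkjlklkkkj  (last char: 'j')
  sorted[12] = lk$kkkjlklkkkjkll  (last char: 'l')
  sorted[13] = lkkkjklllk$kkkjlk  (last char: 'k')
  sorted[14] = lklkkkjklllk$kkkj  (last char: 'j')
  sorted[15] = llk$kkkjlklkkkjkl  (last char: 'l')
  sorted[16] = lllk$kkkjlklkkkjk  (last char: 'k')
Last column: kkklkkkkl$ljlkjlk
Original string S is at sorted index 9

Answer: kkklkkkkl$ljlkjlk
9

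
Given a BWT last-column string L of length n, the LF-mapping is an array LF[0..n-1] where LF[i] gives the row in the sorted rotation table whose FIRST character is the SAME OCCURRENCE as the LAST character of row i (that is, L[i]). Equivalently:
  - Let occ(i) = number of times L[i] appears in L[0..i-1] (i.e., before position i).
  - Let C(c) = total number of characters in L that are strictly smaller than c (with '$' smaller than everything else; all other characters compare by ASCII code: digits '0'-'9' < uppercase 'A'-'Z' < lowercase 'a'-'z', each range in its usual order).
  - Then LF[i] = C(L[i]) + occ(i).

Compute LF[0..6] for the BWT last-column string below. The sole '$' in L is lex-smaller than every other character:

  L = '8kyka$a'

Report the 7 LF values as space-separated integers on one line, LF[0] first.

Answer: 1 4 6 5 2 0 3

Derivation:
Char counts: '$':1, '8':1, 'a':2, 'k':2, 'y':1
C (first-col start): C('$')=0, C('8')=1, C('a')=2, C('k')=4, C('y')=6
L[0]='8': occ=0, LF[0]=C('8')+0=1+0=1
L[1]='k': occ=0, LF[1]=C('k')+0=4+0=4
L[2]='y': occ=0, LF[2]=C('y')+0=6+0=6
L[3]='k': occ=1, LF[3]=C('k')+1=4+1=5
L[4]='a': occ=0, LF[4]=C('a')+0=2+0=2
L[5]='$': occ=0, LF[5]=C('$')+0=0+0=0
L[6]='a': occ=1, LF[6]=C('a')+1=2+1=3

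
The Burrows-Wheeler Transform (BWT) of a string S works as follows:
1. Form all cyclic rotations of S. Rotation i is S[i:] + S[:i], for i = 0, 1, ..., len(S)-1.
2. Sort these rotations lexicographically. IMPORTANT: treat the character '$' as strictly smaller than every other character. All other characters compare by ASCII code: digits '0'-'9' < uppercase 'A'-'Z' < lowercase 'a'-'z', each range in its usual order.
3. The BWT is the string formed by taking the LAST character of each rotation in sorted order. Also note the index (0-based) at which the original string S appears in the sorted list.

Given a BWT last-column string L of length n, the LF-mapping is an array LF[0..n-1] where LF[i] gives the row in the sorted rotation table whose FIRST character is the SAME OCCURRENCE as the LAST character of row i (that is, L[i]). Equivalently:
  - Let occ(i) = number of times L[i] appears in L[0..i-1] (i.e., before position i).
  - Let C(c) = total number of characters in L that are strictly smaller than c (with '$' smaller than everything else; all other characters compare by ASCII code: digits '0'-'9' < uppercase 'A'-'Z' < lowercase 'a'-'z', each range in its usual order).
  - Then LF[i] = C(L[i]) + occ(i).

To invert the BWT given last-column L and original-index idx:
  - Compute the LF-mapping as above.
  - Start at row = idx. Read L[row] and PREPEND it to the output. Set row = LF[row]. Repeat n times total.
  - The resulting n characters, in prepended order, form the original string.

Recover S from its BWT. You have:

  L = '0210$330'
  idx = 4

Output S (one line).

Answer: 1003320$

Derivation:
LF mapping: 1 5 4 2 0 6 7 3
Walk LF starting at row 4, prepending L[row]:
  step 1: row=4, L[4]='$', prepend. Next row=LF[4]=0
  step 2: row=0, L[0]='0', prepend. Next row=LF[0]=1
  step 3: row=1, L[1]='2', prepend. Next row=LF[1]=5
  step 4: row=5, L[5]='3', prepend. Next row=LF[5]=6
  step 5: row=6, L[6]='3', prepend. Next row=LF[6]=7
  step 6: row=7, L[7]='0', prepend. Next row=LF[7]=3
  step 7: row=3, L[3]='0', prepend. Next row=LF[3]=2
  step 8: row=2, L[2]='1', prepend. Next row=LF[2]=4
Reversed output: 1003320$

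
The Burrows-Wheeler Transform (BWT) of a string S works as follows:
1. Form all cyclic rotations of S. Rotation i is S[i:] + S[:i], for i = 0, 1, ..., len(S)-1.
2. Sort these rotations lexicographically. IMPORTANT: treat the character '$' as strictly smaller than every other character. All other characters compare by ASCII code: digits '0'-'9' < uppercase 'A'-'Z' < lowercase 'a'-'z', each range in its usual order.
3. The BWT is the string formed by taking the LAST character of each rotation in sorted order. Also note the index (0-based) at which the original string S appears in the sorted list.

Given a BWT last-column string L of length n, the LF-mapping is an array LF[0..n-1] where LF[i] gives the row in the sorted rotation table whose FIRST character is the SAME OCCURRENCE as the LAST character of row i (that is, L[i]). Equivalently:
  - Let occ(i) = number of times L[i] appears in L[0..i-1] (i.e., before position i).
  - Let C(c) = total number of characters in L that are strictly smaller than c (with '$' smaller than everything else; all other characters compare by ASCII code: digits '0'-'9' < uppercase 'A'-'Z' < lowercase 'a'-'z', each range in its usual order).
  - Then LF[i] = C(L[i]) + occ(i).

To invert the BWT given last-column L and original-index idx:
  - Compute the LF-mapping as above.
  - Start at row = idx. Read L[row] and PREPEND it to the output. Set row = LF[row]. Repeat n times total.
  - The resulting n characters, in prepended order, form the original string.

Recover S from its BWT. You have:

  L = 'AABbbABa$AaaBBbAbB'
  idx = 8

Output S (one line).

Answer: BaBbbbAAbABaaBBAA$

Derivation:
LF mapping: 1 2 6 14 15 3 7 11 0 4 12 13 8 9 16 5 17 10
Walk LF starting at row 8, prepending L[row]:
  step 1: row=8, L[8]='$', prepend. Next row=LF[8]=0
  step 2: row=0, L[0]='A', prepend. Next row=LF[0]=1
  step 3: row=1, L[1]='A', prepend. Next row=LF[1]=2
  step 4: row=2, L[2]='B', prepend. Next row=LF[2]=6
  step 5: row=6, L[6]='B', prepend. Next row=LF[6]=7
  step 6: row=7, L[7]='a', prepend. Next row=LF[7]=11
  step 7: row=11, L[11]='a', prepend. Next row=LF[11]=13
  step 8: row=13, L[13]='B', prepend. Next row=LF[13]=9
  step 9: row=9, L[9]='A', prepend. Next row=LF[9]=4
  step 10: row=4, L[4]='b', prepend. Next row=LF[4]=15
  step 11: row=15, L[15]='A', prepend. Next row=LF[15]=5
  step 12: row=5, L[5]='A', prepend. Next row=LF[5]=3
  step 13: row=3, L[3]='b', prepend. Next row=LF[3]=14
  step 14: row=14, L[14]='b', prepend. Next row=LF[14]=16
  step 15: row=16, L[16]='b', prepend. Next row=LF[16]=17
  step 16: row=17, L[17]='B', prepend. Next row=LF[17]=10
  step 17: row=10, L[10]='a', prepend. Next row=LF[10]=12
  step 18: row=12, L[12]='B', prepend. Next row=LF[12]=8
Reversed output: BaBbbbAAbABaaBBAA$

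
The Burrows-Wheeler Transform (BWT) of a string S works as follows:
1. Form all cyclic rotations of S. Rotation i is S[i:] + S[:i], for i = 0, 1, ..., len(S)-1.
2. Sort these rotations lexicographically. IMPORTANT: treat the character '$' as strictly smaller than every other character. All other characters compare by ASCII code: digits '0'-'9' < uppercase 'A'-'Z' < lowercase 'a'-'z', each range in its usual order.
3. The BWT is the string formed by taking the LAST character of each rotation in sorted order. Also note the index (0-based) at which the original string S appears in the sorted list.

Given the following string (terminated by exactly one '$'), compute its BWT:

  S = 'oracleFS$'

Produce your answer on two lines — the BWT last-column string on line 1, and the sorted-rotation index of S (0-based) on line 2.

Answer: SeFralc$o
7

Derivation:
All 9 rotations (rotation i = S[i:]+S[:i]):
  rot[0] = oracleFS$
  rot[1] = racleFS$o
  rot[2] = acleFS$or
  rot[3] = cleFS$ora
  rot[4] = leFS$orac
  rot[5] = eFS$oracl
  rot[6] = FS$oracle
  rot[7] = S$oracleF
  rot[8] = $oracleFS
Sorted (with $ < everything):
  sorted[0] = $oracleFS  (last char: 'S')
  sorted[1] = FS$oracle  (last char: 'e')
  sorted[2] = S$oracleF  (last char: 'F')
  sorted[3] = acleFS$or  (last char: 'r')
  sorted[4] = cleFS$ora  (last char: 'a')
  sorted[5] = eFS$oracl  (last char: 'l')
  sorted[6] = leFS$orac  (last char: 'c')
  sorted[7] = oracleFS$  (last char: '$')
  sorted[8] = racleFS$o  (last char: 'o')
Last column: SeFralc$o
Original string S is at sorted index 7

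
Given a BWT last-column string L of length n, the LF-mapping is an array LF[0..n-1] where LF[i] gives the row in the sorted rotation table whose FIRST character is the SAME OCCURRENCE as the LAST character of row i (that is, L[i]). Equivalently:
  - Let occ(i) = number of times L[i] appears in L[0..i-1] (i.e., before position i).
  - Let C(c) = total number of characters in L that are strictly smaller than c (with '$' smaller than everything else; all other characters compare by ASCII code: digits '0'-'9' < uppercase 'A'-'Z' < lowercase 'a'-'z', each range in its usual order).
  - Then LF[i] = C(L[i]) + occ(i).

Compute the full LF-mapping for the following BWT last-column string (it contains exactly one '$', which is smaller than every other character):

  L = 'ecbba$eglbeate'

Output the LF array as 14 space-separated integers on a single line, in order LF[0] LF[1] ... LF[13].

Answer: 7 6 3 4 1 0 8 11 12 5 9 2 13 10

Derivation:
Char counts: '$':1, 'a':2, 'b':3, 'c':1, 'e':4, 'g':1, 'l':1, 't':1
C (first-col start): C('$')=0, C('a')=1, C('b')=3, C('c')=6, C('e')=7, C('g')=11, C('l')=12, C('t')=13
L[0]='e': occ=0, LF[0]=C('e')+0=7+0=7
L[1]='c': occ=0, LF[1]=C('c')+0=6+0=6
L[2]='b': occ=0, LF[2]=C('b')+0=3+0=3
L[3]='b': occ=1, LF[3]=C('b')+1=3+1=4
L[4]='a': occ=0, LF[4]=C('a')+0=1+0=1
L[5]='$': occ=0, LF[5]=C('$')+0=0+0=0
L[6]='e': occ=1, LF[6]=C('e')+1=7+1=8
L[7]='g': occ=0, LF[7]=C('g')+0=11+0=11
L[8]='l': occ=0, LF[8]=C('l')+0=12+0=12
L[9]='b': occ=2, LF[9]=C('b')+2=3+2=5
L[10]='e': occ=2, LF[10]=C('e')+2=7+2=9
L[11]='a': occ=1, LF[11]=C('a')+1=1+1=2
L[12]='t': occ=0, LF[12]=C('t')+0=13+0=13
L[13]='e': occ=3, LF[13]=C('e')+3=7+3=10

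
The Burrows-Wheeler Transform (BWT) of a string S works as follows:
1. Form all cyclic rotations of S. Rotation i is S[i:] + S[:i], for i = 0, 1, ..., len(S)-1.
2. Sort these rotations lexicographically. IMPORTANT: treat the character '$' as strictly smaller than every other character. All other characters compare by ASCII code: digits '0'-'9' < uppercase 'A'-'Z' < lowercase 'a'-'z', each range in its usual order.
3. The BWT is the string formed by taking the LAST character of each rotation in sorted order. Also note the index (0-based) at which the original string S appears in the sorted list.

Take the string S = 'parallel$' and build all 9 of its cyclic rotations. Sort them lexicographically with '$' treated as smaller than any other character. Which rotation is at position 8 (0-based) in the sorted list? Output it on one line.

All 9 rotations (rotation i = S[i:]+S[:i]):
  rot[0] = parallel$
  rot[1] = arallel$p
  rot[2] = rallel$pa
  rot[3] = allel$par
  rot[4] = llel$para
  rot[5] = lel$paral
  rot[6] = el$parall
  rot[7] = l$paralle
  rot[8] = $parallel
Sorted (with $ < everything):
  sorted[0] = $parallel
  sorted[1] = allel$par
  sorted[2] = arallel$p
  sorted[3] = el$parall
  sorted[4] = l$paralle
  sorted[5] = lel$paral
  sorted[6] = llel$para
  sorted[7] = parallel$
  sorted[8] = rallel$pa
sorted[8] = rallel$pa

Answer: rallel$pa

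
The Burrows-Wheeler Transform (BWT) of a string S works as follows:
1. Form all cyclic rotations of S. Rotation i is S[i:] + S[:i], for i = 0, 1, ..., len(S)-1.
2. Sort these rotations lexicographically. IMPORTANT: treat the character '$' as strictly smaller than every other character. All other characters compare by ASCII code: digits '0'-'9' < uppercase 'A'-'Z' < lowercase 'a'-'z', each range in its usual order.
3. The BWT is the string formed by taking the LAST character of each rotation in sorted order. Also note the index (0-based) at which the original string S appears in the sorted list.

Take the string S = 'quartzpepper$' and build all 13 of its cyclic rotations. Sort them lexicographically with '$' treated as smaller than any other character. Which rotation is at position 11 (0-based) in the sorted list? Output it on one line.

Answer: uartzpepper$q

Derivation:
All 13 rotations (rotation i = S[i:]+S[:i]):
  rot[0] = quartzpepper$
  rot[1] = uartzpepper$q
  rot[2] = artzpepper$qu
  rot[3] = rtzpepper$qua
  rot[4] = tzpepper$quar
  rot[5] = zpepper$quart
  rot[6] = pepper$quartz
  rot[7] = epper$quartzp
  rot[8] = pper$quartzpe
  rot[9] = per$quartzpep
  rot[10] = er$quartzpepp
  rot[11] = r$quartzpeppe
  rot[12] = $quartzpepper
Sorted (with $ < everything):
  sorted[0] = $quartzpepper
  sorted[1] = artzpepper$qu
  sorted[2] = epper$quartzp
  sorted[3] = er$quartzpepp
  sorted[4] = pepper$quartz
  sorted[5] = per$quartzpep
  sorted[6] = pper$quartzpe
  sorted[7] = quartzpepper$
  sorted[8] = r$quartzpeppe
  sorted[9] = rtzpepper$qua
  sorted[10] = tzpepper$quar
  sorted[11] = uartzpepper$q
  sorted[12] = zpepper$quart
sorted[11] = uartzpepper$q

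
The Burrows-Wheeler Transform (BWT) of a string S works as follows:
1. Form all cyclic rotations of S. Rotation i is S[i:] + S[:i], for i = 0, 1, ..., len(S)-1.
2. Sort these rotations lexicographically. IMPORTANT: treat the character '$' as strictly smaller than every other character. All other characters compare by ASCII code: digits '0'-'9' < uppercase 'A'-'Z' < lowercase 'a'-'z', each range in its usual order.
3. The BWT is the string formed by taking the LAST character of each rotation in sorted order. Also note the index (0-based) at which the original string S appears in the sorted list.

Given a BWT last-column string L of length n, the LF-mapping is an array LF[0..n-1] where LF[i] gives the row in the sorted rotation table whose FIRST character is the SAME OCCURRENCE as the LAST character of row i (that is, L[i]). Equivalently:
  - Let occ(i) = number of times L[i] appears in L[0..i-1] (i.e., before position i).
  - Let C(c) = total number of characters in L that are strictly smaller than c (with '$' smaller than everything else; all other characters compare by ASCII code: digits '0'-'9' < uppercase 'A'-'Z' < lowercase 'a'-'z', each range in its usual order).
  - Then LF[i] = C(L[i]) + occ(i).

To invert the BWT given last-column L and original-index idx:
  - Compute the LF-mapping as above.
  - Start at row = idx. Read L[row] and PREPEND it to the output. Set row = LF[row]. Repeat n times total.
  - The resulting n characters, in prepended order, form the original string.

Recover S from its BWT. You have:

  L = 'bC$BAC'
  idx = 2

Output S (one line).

LF mapping: 5 3 0 2 1 4
Walk LF starting at row 2, prepending L[row]:
  step 1: row=2, L[2]='$', prepend. Next row=LF[2]=0
  step 2: row=0, L[0]='b', prepend. Next row=LF[0]=5
  step 3: row=5, L[5]='C', prepend. Next row=LF[5]=4
  step 4: row=4, L[4]='A', prepend. Next row=LF[4]=1
  step 5: row=1, L[1]='C', prepend. Next row=LF[1]=3
  step 6: row=3, L[3]='B', prepend. Next row=LF[3]=2
Reversed output: BCACb$

Answer: BCACb$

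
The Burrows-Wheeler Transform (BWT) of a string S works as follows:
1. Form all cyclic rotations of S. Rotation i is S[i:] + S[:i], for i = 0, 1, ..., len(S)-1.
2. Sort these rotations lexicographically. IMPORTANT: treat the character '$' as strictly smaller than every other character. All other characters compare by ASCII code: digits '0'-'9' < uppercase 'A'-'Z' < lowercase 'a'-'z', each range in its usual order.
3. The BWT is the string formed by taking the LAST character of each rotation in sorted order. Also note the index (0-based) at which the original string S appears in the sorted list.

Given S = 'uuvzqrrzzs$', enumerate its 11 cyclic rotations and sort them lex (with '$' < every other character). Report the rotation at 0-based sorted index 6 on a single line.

All 11 rotations (rotation i = S[i:]+S[:i]):
  rot[0] = uuvzqrrzzs$
  rot[1] = uvzqrrzzs$u
  rot[2] = vzqrrzzs$uu
  rot[3] = zqrrzzs$uuv
  rot[4] = qrrzzs$uuvz
  rot[5] = rrzzs$uuvzq
  rot[6] = rzzs$uuvzqr
  rot[7] = zzs$uuvzqrr
  rot[8] = zs$uuvzqrrz
  rot[9] = s$uuvzqrrzz
  rot[10] = $uuvzqrrzzs
Sorted (with $ < everything):
  sorted[0] = $uuvzqrrzzs
  sorted[1] = qrrzzs$uuvz
  sorted[2] = rrzzs$uuvzq
  sorted[3] = rzzs$uuvzqr
  sorted[4] = s$uuvzqrrzz
  sorted[5] = uuvzqrrzzs$
  sorted[6] = uvzqrrzzs$u
  sorted[7] = vzqrrzzs$uu
  sorted[8] = zqrrzzs$uuv
  sorted[9] = zs$uuvzqrrz
  sorted[10] = zzs$uuvzqrr
sorted[6] = uvzqrrzzs$u

Answer: uvzqrrzzs$u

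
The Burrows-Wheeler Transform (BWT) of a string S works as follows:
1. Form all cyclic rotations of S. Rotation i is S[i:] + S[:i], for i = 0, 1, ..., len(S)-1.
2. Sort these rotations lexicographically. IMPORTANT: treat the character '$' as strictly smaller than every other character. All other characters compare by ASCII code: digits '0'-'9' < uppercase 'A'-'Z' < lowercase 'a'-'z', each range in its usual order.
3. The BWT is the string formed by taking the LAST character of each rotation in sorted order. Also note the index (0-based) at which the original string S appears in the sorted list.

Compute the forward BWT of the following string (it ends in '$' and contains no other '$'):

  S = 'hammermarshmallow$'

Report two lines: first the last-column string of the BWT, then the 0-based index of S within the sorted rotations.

All 18 rotations (rotation i = S[i:]+S[:i]):
  rot[0] = hammermarshmallow$
  rot[1] = ammermarshmallow$h
  rot[2] = mmermarshmallow$ha
  rot[3] = mermarshmallow$ham
  rot[4] = ermarshmallow$hamm
  rot[5] = rmarshmallow$hamme
  rot[6] = marshmallow$hammer
  rot[7] = arshmallow$hammerm
  rot[8] = rshmallow$hammerma
  rot[9] = shmallow$hammermar
  rot[10] = hmallow$hammermars
  rot[11] = mallow$hammermarsh
  rot[12] = allow$hammermarshm
  rot[13] = llow$hammermarshma
  rot[14] = low$hammermarshmal
  rot[15] = ow$hammermarshmall
  rot[16] = w$hammermarshmallo
  rot[17] = $hammermarshmallow
Sorted (with $ < everything):
  sorted[0] = $hammermarshmallow  (last char: 'w')
  sorted[1] = allow$hammermarshm  (last char: 'm')
  sorted[2] = ammermarshmallow$h  (last char: 'h')
  sorted[3] = arshmallow$hammerm  (last char: 'm')
  sorted[4] = ermarshmallow$hamm  (last char: 'm')
  sorted[5] = hammermarshmallow$  (last char: '$')
  sorted[6] = hmallow$hammermars  (last char: 's')
  sorted[7] = llow$hammermarshma  (last char: 'a')
  sorted[8] = low$hammermarshmal  (last char: 'l')
  sorted[9] = mallow$hammermarsh  (last char: 'h')
  sorted[10] = marshmallow$hammer  (last char: 'r')
  sorted[11] = mermarshmallow$ham  (last char: 'm')
  sorted[12] = mmermarshmallow$ha  (last char: 'a')
  sorted[13] = ow$hammermarshmall  (last char: 'l')
  sorted[14] = rmarshmallow$hamme  (last char: 'e')
  sorted[15] = rshmallow$hammerma  (last char: 'a')
  sorted[16] = shmallow$hammermar  (last char: 'r')
  sorted[17] = w$hammermarshmallo  (last char: 'o')
Last column: wmhmm$salhrmalearo
Original string S is at sorted index 5

Answer: wmhmm$salhrmalearo
5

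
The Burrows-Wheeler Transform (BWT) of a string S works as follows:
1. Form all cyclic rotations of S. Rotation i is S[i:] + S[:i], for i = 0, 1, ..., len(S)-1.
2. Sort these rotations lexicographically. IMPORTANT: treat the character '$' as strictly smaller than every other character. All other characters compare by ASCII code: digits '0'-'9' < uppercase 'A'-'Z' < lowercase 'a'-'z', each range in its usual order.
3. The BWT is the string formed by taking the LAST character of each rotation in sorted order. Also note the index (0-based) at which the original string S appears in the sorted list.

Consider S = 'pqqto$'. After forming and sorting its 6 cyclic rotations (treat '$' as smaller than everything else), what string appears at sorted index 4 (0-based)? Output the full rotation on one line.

All 6 rotations (rotation i = S[i:]+S[:i]):
  rot[0] = pqqto$
  rot[1] = qqto$p
  rot[2] = qto$pq
  rot[3] = to$pqq
  rot[4] = o$pqqt
  rot[5] = $pqqto
Sorted (with $ < everything):
  sorted[0] = $pqqto
  sorted[1] = o$pqqt
  sorted[2] = pqqto$
  sorted[3] = qqto$p
  sorted[4] = qto$pq
  sorted[5] = to$pqq
sorted[4] = qto$pq

Answer: qto$pq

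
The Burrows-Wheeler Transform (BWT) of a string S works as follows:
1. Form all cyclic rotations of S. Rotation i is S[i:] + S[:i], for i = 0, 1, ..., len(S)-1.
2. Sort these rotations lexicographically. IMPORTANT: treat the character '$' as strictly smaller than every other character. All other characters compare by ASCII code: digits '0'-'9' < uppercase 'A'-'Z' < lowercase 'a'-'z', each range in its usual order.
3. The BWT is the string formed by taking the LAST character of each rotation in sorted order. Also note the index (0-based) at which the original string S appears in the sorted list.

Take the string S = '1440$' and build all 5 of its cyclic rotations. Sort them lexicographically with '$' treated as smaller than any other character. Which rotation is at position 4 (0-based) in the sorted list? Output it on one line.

All 5 rotations (rotation i = S[i:]+S[:i]):
  rot[0] = 1440$
  rot[1] = 440$1
  rot[2] = 40$14
  rot[3] = 0$144
  rot[4] = $1440
Sorted (with $ < everything):
  sorted[0] = $1440
  sorted[1] = 0$144
  sorted[2] = 1440$
  sorted[3] = 40$14
  sorted[4] = 440$1
sorted[4] = 440$1

Answer: 440$1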